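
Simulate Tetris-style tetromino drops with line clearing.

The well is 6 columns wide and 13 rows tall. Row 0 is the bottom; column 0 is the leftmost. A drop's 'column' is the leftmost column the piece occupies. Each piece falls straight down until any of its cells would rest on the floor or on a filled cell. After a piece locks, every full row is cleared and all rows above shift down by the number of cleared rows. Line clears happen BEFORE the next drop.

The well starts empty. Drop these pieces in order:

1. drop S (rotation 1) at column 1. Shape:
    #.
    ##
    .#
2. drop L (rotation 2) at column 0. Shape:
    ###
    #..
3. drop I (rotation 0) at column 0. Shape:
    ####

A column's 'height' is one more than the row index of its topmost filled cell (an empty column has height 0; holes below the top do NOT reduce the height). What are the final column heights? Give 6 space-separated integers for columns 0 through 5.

Answer: 5 5 5 5 0 0

Derivation:
Drop 1: S rot1 at col 1 lands with bottom-row=0; cleared 0 line(s) (total 0); column heights now [0 3 2 0 0 0], max=3
Drop 2: L rot2 at col 0 lands with bottom-row=2; cleared 0 line(s) (total 0); column heights now [4 4 4 0 0 0], max=4
Drop 3: I rot0 at col 0 lands with bottom-row=4; cleared 0 line(s) (total 0); column heights now [5 5 5 5 0 0], max=5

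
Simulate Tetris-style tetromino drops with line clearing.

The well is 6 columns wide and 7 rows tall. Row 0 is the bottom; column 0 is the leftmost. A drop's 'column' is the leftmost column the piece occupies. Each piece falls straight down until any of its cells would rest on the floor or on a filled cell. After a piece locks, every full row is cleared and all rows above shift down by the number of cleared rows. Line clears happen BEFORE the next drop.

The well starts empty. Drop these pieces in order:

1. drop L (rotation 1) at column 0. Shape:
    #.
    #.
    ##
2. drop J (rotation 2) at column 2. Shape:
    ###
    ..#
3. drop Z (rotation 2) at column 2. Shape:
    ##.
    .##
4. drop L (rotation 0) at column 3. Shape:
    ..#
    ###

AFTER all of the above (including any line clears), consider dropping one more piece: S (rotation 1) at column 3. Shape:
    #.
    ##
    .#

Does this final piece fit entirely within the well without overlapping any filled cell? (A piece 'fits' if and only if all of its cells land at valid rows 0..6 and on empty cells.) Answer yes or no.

Answer: no

Derivation:
Drop 1: L rot1 at col 0 lands with bottom-row=0; cleared 0 line(s) (total 0); column heights now [3 1 0 0 0 0], max=3
Drop 2: J rot2 at col 2 lands with bottom-row=0; cleared 0 line(s) (total 0); column heights now [3 1 2 2 2 0], max=3
Drop 3: Z rot2 at col 2 lands with bottom-row=2; cleared 0 line(s) (total 0); column heights now [3 1 4 4 3 0], max=4
Drop 4: L rot0 at col 3 lands with bottom-row=4; cleared 0 line(s) (total 0); column heights now [3 1 4 5 5 6], max=6
Test piece S rot1 at col 3 (width 2): heights before test = [3 1 4 5 5 6]; fits = False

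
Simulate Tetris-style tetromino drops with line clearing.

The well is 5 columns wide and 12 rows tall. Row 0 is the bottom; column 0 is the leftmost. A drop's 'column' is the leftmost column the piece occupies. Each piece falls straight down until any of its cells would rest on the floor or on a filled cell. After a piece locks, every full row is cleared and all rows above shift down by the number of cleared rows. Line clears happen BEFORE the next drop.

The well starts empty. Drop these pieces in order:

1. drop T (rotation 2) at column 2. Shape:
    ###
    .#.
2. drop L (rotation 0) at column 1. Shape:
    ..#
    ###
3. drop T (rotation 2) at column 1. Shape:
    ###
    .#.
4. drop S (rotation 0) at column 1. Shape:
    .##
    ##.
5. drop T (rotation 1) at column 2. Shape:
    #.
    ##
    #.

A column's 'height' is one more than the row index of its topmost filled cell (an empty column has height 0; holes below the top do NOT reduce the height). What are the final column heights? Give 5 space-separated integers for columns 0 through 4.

Answer: 0 6 10 9 2

Derivation:
Drop 1: T rot2 at col 2 lands with bottom-row=0; cleared 0 line(s) (total 0); column heights now [0 0 2 2 2], max=2
Drop 2: L rot0 at col 1 lands with bottom-row=2; cleared 0 line(s) (total 0); column heights now [0 3 3 4 2], max=4
Drop 3: T rot2 at col 1 lands with bottom-row=3; cleared 0 line(s) (total 0); column heights now [0 5 5 5 2], max=5
Drop 4: S rot0 at col 1 lands with bottom-row=5; cleared 0 line(s) (total 0); column heights now [0 6 7 7 2], max=7
Drop 5: T rot1 at col 2 lands with bottom-row=7; cleared 0 line(s) (total 0); column heights now [0 6 10 9 2], max=10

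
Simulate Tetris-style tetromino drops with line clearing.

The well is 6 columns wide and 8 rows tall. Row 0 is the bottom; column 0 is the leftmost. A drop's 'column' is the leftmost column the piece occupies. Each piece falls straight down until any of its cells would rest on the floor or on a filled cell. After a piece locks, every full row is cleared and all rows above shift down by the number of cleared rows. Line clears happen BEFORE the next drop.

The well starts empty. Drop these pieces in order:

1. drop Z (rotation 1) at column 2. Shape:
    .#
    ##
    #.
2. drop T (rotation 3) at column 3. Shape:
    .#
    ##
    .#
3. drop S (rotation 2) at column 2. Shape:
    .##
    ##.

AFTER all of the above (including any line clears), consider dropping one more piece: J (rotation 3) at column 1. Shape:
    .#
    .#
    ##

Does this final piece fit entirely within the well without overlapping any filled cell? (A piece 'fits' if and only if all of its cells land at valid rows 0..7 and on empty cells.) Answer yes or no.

Answer: yes

Derivation:
Drop 1: Z rot1 at col 2 lands with bottom-row=0; cleared 0 line(s) (total 0); column heights now [0 0 2 3 0 0], max=3
Drop 2: T rot3 at col 3 lands with bottom-row=2; cleared 0 line(s) (total 0); column heights now [0 0 2 4 5 0], max=5
Drop 3: S rot2 at col 2 lands with bottom-row=4; cleared 0 line(s) (total 0); column heights now [0 0 5 6 6 0], max=6
Test piece J rot3 at col 1 (width 2): heights before test = [0 0 5 6 6 0]; fits = True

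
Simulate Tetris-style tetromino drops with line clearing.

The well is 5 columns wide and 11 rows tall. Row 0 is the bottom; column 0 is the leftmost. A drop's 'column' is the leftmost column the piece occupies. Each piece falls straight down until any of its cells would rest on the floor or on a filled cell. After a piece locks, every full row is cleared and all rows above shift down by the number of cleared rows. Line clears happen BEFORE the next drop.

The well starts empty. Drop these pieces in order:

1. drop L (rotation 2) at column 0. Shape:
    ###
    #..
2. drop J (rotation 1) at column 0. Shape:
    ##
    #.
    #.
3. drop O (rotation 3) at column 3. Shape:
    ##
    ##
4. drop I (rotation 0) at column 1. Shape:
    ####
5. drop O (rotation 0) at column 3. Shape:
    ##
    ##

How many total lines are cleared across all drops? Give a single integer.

Answer: 1

Derivation:
Drop 1: L rot2 at col 0 lands with bottom-row=0; cleared 0 line(s) (total 0); column heights now [2 2 2 0 0], max=2
Drop 2: J rot1 at col 0 lands with bottom-row=2; cleared 0 line(s) (total 0); column heights now [5 5 2 0 0], max=5
Drop 3: O rot3 at col 3 lands with bottom-row=0; cleared 1 line(s) (total 1); column heights now [4 4 0 1 1], max=4
Drop 4: I rot0 at col 1 lands with bottom-row=4; cleared 0 line(s) (total 1); column heights now [4 5 5 5 5], max=5
Drop 5: O rot0 at col 3 lands with bottom-row=5; cleared 0 line(s) (total 1); column heights now [4 5 5 7 7], max=7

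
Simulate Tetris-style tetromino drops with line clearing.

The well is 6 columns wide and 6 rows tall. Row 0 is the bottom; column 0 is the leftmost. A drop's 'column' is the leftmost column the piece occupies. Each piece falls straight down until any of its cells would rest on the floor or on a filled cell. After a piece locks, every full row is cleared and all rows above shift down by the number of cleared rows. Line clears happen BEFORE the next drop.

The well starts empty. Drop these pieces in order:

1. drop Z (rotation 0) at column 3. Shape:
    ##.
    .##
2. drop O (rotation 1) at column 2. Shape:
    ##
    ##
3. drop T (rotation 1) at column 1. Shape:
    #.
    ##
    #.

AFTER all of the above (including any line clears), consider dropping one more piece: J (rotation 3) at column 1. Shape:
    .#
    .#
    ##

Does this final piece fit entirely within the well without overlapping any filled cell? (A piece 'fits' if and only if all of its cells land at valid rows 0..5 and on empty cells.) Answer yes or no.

Drop 1: Z rot0 at col 3 lands with bottom-row=0; cleared 0 line(s) (total 0); column heights now [0 0 0 2 2 1], max=2
Drop 2: O rot1 at col 2 lands with bottom-row=2; cleared 0 line(s) (total 0); column heights now [0 0 4 4 2 1], max=4
Drop 3: T rot1 at col 1 lands with bottom-row=3; cleared 0 line(s) (total 0); column heights now [0 6 5 4 2 1], max=6
Test piece J rot3 at col 1 (width 2): heights before test = [0 6 5 4 2 1]; fits = False

Answer: no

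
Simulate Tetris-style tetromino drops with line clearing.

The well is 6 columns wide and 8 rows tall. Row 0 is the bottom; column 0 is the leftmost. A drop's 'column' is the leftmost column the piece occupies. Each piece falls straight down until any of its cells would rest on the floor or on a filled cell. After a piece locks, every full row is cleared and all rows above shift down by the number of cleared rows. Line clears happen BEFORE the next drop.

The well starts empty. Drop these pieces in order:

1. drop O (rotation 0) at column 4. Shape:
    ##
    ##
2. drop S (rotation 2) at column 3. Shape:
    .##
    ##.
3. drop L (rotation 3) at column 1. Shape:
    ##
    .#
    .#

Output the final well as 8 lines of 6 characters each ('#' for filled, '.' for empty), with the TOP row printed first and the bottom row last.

Answer: ......
......
......
......
....##
.####.
..#.##
..#.##

Derivation:
Drop 1: O rot0 at col 4 lands with bottom-row=0; cleared 0 line(s) (total 0); column heights now [0 0 0 0 2 2], max=2
Drop 2: S rot2 at col 3 lands with bottom-row=2; cleared 0 line(s) (total 0); column heights now [0 0 0 3 4 4], max=4
Drop 3: L rot3 at col 1 lands with bottom-row=0; cleared 0 line(s) (total 0); column heights now [0 3 3 3 4 4], max=4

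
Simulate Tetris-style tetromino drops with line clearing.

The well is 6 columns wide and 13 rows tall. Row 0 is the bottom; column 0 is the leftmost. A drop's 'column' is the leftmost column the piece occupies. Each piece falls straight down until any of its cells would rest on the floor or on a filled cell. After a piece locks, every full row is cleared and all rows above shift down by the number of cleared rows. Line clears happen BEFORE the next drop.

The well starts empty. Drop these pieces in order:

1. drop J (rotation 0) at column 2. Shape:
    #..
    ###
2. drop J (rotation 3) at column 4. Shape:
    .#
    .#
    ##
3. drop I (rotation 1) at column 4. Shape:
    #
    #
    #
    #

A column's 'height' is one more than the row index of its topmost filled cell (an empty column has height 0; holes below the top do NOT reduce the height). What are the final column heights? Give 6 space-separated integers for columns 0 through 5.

Drop 1: J rot0 at col 2 lands with bottom-row=0; cleared 0 line(s) (total 0); column heights now [0 0 2 1 1 0], max=2
Drop 2: J rot3 at col 4 lands with bottom-row=1; cleared 0 line(s) (total 0); column heights now [0 0 2 1 2 4], max=4
Drop 3: I rot1 at col 4 lands with bottom-row=2; cleared 0 line(s) (total 0); column heights now [0 0 2 1 6 4], max=6

Answer: 0 0 2 1 6 4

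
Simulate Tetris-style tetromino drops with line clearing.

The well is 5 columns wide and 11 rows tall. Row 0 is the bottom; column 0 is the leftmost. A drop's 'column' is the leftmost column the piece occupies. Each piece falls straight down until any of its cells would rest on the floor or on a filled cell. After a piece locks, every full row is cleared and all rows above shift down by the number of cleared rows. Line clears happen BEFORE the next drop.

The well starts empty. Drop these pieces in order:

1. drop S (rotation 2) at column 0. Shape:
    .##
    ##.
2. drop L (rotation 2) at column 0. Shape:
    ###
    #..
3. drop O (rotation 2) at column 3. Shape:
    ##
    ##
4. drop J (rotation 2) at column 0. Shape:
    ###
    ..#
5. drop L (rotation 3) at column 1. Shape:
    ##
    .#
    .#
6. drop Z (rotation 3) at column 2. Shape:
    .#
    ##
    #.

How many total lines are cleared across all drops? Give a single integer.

Drop 1: S rot2 at col 0 lands with bottom-row=0; cleared 0 line(s) (total 0); column heights now [1 2 2 0 0], max=2
Drop 2: L rot2 at col 0 lands with bottom-row=1; cleared 0 line(s) (total 0); column heights now [3 3 3 0 0], max=3
Drop 3: O rot2 at col 3 lands with bottom-row=0; cleared 1 line(s) (total 1); column heights now [2 2 2 1 1], max=2
Drop 4: J rot2 at col 0 lands with bottom-row=2; cleared 0 line(s) (total 1); column heights now [4 4 4 1 1], max=4
Drop 5: L rot3 at col 1 lands with bottom-row=4; cleared 0 line(s) (total 1); column heights now [4 7 7 1 1], max=7
Drop 6: Z rot3 at col 2 lands with bottom-row=7; cleared 0 line(s) (total 1); column heights now [4 7 9 10 1], max=10

Answer: 1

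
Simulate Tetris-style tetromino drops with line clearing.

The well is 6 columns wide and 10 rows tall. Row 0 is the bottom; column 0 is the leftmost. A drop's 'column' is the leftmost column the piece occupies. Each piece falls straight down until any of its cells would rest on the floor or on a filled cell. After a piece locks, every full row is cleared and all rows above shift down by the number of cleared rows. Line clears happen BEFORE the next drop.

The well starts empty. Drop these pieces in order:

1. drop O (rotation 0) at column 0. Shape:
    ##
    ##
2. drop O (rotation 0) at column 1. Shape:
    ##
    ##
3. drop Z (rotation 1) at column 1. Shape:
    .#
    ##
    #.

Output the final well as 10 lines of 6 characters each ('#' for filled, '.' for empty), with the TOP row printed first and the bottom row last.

Answer: ......
......
......
..#...
.##...
.#....
.##...
.##...
##....
##....

Derivation:
Drop 1: O rot0 at col 0 lands with bottom-row=0; cleared 0 line(s) (total 0); column heights now [2 2 0 0 0 0], max=2
Drop 2: O rot0 at col 1 lands with bottom-row=2; cleared 0 line(s) (total 0); column heights now [2 4 4 0 0 0], max=4
Drop 3: Z rot1 at col 1 lands with bottom-row=4; cleared 0 line(s) (total 0); column heights now [2 6 7 0 0 0], max=7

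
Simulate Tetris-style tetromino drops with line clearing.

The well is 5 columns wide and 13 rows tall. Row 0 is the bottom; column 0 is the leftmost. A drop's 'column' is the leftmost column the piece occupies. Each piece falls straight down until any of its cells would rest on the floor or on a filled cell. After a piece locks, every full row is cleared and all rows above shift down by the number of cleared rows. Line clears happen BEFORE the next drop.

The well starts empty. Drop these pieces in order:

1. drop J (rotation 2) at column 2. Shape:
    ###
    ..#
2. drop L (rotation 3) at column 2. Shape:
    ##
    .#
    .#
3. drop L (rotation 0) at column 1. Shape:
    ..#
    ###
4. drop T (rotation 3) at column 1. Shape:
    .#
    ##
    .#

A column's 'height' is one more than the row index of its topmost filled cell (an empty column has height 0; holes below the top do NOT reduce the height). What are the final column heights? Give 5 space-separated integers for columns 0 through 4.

Drop 1: J rot2 at col 2 lands with bottom-row=0; cleared 0 line(s) (total 0); column heights now [0 0 2 2 2], max=2
Drop 2: L rot3 at col 2 lands with bottom-row=2; cleared 0 line(s) (total 0); column heights now [0 0 5 5 2], max=5
Drop 3: L rot0 at col 1 lands with bottom-row=5; cleared 0 line(s) (total 0); column heights now [0 6 6 7 2], max=7
Drop 4: T rot3 at col 1 lands with bottom-row=6; cleared 0 line(s) (total 0); column heights now [0 8 9 7 2], max=9

Answer: 0 8 9 7 2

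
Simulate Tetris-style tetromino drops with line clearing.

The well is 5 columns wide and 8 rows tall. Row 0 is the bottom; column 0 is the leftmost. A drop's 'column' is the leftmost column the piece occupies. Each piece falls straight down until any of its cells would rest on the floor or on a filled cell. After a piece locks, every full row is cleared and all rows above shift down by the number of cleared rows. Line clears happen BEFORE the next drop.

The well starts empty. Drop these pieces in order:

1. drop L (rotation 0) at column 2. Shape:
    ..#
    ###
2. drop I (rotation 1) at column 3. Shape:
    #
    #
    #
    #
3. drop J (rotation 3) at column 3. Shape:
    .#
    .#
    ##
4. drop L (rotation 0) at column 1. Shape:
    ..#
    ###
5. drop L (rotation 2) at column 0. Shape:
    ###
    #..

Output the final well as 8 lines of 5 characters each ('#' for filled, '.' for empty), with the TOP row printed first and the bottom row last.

Answer: .....
.....
...##
...#.
...#.
...#.
...##
..###

Derivation:
Drop 1: L rot0 at col 2 lands with bottom-row=0; cleared 0 line(s) (total 0); column heights now [0 0 1 1 2], max=2
Drop 2: I rot1 at col 3 lands with bottom-row=1; cleared 0 line(s) (total 0); column heights now [0 0 1 5 2], max=5
Drop 3: J rot3 at col 3 lands with bottom-row=5; cleared 0 line(s) (total 0); column heights now [0 0 1 6 8], max=8
Drop 4: L rot0 at col 1 lands with bottom-row=6; cleared 0 line(s) (total 0); column heights now [0 7 7 8 8], max=8
Drop 5: L rot2 at col 0 lands with bottom-row=6; cleared 2 line(s) (total 2); column heights now [0 0 1 6 6], max=6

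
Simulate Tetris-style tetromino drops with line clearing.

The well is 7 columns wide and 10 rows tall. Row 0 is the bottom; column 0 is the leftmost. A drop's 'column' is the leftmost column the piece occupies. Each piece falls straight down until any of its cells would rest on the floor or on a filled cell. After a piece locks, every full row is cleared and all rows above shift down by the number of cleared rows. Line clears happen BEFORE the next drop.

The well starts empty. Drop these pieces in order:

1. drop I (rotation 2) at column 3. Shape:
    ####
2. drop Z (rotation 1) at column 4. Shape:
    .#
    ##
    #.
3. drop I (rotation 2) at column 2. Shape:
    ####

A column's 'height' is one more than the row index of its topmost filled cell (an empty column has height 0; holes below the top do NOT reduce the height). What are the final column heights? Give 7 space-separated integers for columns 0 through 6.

Answer: 0 0 5 5 5 5 1

Derivation:
Drop 1: I rot2 at col 3 lands with bottom-row=0; cleared 0 line(s) (total 0); column heights now [0 0 0 1 1 1 1], max=1
Drop 2: Z rot1 at col 4 lands with bottom-row=1; cleared 0 line(s) (total 0); column heights now [0 0 0 1 3 4 1], max=4
Drop 3: I rot2 at col 2 lands with bottom-row=4; cleared 0 line(s) (total 0); column heights now [0 0 5 5 5 5 1], max=5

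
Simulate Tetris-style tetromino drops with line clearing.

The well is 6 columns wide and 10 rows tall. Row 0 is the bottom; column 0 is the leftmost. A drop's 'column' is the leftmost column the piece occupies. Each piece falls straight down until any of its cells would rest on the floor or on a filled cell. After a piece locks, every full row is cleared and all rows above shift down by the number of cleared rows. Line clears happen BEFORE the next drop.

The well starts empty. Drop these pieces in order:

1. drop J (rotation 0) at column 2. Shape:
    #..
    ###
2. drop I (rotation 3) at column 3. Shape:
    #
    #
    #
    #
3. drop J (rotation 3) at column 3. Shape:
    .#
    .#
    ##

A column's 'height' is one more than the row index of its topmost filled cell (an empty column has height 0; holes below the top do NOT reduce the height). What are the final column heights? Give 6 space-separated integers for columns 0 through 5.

Answer: 0 0 2 6 8 0

Derivation:
Drop 1: J rot0 at col 2 lands with bottom-row=0; cleared 0 line(s) (total 0); column heights now [0 0 2 1 1 0], max=2
Drop 2: I rot3 at col 3 lands with bottom-row=1; cleared 0 line(s) (total 0); column heights now [0 0 2 5 1 0], max=5
Drop 3: J rot3 at col 3 lands with bottom-row=5; cleared 0 line(s) (total 0); column heights now [0 0 2 6 8 0], max=8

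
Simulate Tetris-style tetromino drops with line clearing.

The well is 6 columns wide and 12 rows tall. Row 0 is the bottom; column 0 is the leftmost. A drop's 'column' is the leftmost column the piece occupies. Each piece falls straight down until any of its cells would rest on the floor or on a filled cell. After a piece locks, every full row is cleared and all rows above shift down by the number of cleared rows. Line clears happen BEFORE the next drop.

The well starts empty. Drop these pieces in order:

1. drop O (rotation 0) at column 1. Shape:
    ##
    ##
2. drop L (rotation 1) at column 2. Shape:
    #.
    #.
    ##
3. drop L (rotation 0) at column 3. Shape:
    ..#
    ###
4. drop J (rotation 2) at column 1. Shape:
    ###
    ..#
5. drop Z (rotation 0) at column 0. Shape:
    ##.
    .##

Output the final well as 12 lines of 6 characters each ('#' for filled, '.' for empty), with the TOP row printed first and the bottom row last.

Drop 1: O rot0 at col 1 lands with bottom-row=0; cleared 0 line(s) (total 0); column heights now [0 2 2 0 0 0], max=2
Drop 2: L rot1 at col 2 lands with bottom-row=2; cleared 0 line(s) (total 0); column heights now [0 2 5 3 0 0], max=5
Drop 3: L rot0 at col 3 lands with bottom-row=3; cleared 0 line(s) (total 0); column heights now [0 2 5 4 4 5], max=5
Drop 4: J rot2 at col 1 lands with bottom-row=4; cleared 0 line(s) (total 0); column heights now [0 6 6 6 4 5], max=6
Drop 5: Z rot0 at col 0 lands with bottom-row=6; cleared 0 line(s) (total 0); column heights now [8 8 7 6 4 5], max=8

Answer: ......
......
......
......
##....
.##...
.###..
..##.#
..####
..##..
.##...
.##...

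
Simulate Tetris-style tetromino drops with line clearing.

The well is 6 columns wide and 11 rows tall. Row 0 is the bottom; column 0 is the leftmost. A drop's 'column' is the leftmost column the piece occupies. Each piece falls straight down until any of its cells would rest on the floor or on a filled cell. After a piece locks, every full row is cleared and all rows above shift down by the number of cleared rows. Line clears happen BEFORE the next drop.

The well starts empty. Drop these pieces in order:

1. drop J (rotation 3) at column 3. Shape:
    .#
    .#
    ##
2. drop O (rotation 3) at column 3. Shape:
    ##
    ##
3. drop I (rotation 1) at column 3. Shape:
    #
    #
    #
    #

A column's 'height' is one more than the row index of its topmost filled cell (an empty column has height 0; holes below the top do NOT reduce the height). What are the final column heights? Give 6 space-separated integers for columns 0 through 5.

Drop 1: J rot3 at col 3 lands with bottom-row=0; cleared 0 line(s) (total 0); column heights now [0 0 0 1 3 0], max=3
Drop 2: O rot3 at col 3 lands with bottom-row=3; cleared 0 line(s) (total 0); column heights now [0 0 0 5 5 0], max=5
Drop 3: I rot1 at col 3 lands with bottom-row=5; cleared 0 line(s) (total 0); column heights now [0 0 0 9 5 0], max=9

Answer: 0 0 0 9 5 0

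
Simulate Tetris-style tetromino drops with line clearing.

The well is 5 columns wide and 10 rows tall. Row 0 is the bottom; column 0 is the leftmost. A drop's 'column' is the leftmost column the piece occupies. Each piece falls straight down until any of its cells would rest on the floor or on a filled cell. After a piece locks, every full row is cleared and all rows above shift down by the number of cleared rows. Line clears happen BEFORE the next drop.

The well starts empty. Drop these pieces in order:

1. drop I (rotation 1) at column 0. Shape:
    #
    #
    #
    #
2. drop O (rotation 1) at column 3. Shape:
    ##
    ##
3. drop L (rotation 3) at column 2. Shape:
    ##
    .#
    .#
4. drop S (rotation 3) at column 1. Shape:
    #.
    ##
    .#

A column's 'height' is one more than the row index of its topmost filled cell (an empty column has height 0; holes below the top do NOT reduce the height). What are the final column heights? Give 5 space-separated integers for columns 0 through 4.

Answer: 4 8 7 5 2

Derivation:
Drop 1: I rot1 at col 0 lands with bottom-row=0; cleared 0 line(s) (total 0); column heights now [4 0 0 0 0], max=4
Drop 2: O rot1 at col 3 lands with bottom-row=0; cleared 0 line(s) (total 0); column heights now [4 0 0 2 2], max=4
Drop 3: L rot3 at col 2 lands with bottom-row=2; cleared 0 line(s) (total 0); column heights now [4 0 5 5 2], max=5
Drop 4: S rot3 at col 1 lands with bottom-row=5; cleared 0 line(s) (total 0); column heights now [4 8 7 5 2], max=8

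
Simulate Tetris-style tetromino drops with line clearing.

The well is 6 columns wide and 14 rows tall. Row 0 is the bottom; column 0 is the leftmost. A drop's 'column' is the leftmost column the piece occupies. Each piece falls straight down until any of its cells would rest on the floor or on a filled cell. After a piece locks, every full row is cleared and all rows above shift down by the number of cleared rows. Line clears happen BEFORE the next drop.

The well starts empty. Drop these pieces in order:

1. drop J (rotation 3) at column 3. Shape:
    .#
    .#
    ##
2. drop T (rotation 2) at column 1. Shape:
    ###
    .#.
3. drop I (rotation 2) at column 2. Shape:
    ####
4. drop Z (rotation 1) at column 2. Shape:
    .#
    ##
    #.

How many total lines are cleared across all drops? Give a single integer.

Drop 1: J rot3 at col 3 lands with bottom-row=0; cleared 0 line(s) (total 0); column heights now [0 0 0 1 3 0], max=3
Drop 2: T rot2 at col 1 lands with bottom-row=0; cleared 0 line(s) (total 0); column heights now [0 2 2 2 3 0], max=3
Drop 3: I rot2 at col 2 lands with bottom-row=3; cleared 0 line(s) (total 0); column heights now [0 2 4 4 4 4], max=4
Drop 4: Z rot1 at col 2 lands with bottom-row=4; cleared 0 line(s) (total 0); column heights now [0 2 6 7 4 4], max=7

Answer: 0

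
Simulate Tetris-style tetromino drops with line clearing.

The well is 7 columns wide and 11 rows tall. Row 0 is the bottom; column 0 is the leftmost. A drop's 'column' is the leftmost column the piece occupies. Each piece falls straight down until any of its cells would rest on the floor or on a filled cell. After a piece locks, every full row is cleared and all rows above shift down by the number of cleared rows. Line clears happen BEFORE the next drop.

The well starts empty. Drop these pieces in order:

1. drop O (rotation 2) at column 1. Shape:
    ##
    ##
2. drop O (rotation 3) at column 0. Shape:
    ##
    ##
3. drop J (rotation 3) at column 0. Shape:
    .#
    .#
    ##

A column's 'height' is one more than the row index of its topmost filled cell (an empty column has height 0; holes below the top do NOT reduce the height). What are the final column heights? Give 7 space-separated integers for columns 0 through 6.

Drop 1: O rot2 at col 1 lands with bottom-row=0; cleared 0 line(s) (total 0); column heights now [0 2 2 0 0 0 0], max=2
Drop 2: O rot3 at col 0 lands with bottom-row=2; cleared 0 line(s) (total 0); column heights now [4 4 2 0 0 0 0], max=4
Drop 3: J rot3 at col 0 lands with bottom-row=4; cleared 0 line(s) (total 0); column heights now [5 7 2 0 0 0 0], max=7

Answer: 5 7 2 0 0 0 0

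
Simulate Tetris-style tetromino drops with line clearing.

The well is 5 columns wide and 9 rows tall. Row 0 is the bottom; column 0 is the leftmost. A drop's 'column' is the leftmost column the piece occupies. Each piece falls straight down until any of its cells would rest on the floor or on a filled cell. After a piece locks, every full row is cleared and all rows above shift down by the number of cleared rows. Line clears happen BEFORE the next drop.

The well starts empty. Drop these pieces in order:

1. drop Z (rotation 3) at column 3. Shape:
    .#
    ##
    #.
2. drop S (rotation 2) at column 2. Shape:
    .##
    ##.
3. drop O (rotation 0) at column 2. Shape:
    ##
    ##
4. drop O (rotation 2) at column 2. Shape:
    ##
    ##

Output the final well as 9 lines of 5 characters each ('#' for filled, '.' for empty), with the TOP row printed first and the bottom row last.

Drop 1: Z rot3 at col 3 lands with bottom-row=0; cleared 0 line(s) (total 0); column heights now [0 0 0 2 3], max=3
Drop 2: S rot2 at col 2 lands with bottom-row=2; cleared 0 line(s) (total 0); column heights now [0 0 3 4 4], max=4
Drop 3: O rot0 at col 2 lands with bottom-row=4; cleared 0 line(s) (total 0); column heights now [0 0 6 6 4], max=6
Drop 4: O rot2 at col 2 lands with bottom-row=6; cleared 0 line(s) (total 0); column heights now [0 0 8 8 4], max=8

Answer: .....
..##.
..##.
..##.
..##.
...##
..###
...##
...#.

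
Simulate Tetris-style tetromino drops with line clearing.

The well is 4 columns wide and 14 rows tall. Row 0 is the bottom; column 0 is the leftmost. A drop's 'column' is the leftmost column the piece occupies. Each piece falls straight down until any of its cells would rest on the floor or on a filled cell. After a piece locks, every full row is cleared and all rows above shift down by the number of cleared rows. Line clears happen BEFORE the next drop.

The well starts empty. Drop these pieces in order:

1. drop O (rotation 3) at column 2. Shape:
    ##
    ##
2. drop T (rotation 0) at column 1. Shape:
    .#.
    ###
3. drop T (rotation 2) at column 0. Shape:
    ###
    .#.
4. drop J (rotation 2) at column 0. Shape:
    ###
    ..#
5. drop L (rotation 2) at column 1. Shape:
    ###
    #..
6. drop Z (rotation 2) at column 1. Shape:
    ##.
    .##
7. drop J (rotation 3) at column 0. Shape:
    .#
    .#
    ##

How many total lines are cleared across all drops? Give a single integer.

Answer: 0

Derivation:
Drop 1: O rot3 at col 2 lands with bottom-row=0; cleared 0 line(s) (total 0); column heights now [0 0 2 2], max=2
Drop 2: T rot0 at col 1 lands with bottom-row=2; cleared 0 line(s) (total 0); column heights now [0 3 4 3], max=4
Drop 3: T rot2 at col 0 lands with bottom-row=3; cleared 0 line(s) (total 0); column heights now [5 5 5 3], max=5
Drop 4: J rot2 at col 0 lands with bottom-row=5; cleared 0 line(s) (total 0); column heights now [7 7 7 3], max=7
Drop 5: L rot2 at col 1 lands with bottom-row=7; cleared 0 line(s) (total 0); column heights now [7 9 9 9], max=9
Drop 6: Z rot2 at col 1 lands with bottom-row=9; cleared 0 line(s) (total 0); column heights now [7 11 11 10], max=11
Drop 7: J rot3 at col 0 lands with bottom-row=11; cleared 0 line(s) (total 0); column heights now [12 14 11 10], max=14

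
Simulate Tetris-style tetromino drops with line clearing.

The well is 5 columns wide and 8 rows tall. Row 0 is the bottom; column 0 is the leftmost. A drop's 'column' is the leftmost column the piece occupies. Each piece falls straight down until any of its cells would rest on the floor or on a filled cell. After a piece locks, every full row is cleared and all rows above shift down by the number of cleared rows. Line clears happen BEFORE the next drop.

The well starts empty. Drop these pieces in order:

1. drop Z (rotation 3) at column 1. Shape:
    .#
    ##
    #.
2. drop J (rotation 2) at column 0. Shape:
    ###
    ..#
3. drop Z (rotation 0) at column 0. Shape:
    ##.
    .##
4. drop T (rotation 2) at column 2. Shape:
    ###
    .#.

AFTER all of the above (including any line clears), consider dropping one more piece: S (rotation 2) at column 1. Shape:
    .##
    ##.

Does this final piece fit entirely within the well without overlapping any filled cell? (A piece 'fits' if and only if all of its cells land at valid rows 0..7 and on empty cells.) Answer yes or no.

Drop 1: Z rot3 at col 1 lands with bottom-row=0; cleared 0 line(s) (total 0); column heights now [0 2 3 0 0], max=3
Drop 2: J rot2 at col 0 lands with bottom-row=3; cleared 0 line(s) (total 0); column heights now [5 5 5 0 0], max=5
Drop 3: Z rot0 at col 0 lands with bottom-row=5; cleared 0 line(s) (total 0); column heights now [7 7 6 0 0], max=7
Drop 4: T rot2 at col 2 lands with bottom-row=5; cleared 1 line(s) (total 1); column heights now [5 6 6 6 0], max=6
Test piece S rot2 at col 1 (width 3): heights before test = [5 6 6 6 0]; fits = True

Answer: yes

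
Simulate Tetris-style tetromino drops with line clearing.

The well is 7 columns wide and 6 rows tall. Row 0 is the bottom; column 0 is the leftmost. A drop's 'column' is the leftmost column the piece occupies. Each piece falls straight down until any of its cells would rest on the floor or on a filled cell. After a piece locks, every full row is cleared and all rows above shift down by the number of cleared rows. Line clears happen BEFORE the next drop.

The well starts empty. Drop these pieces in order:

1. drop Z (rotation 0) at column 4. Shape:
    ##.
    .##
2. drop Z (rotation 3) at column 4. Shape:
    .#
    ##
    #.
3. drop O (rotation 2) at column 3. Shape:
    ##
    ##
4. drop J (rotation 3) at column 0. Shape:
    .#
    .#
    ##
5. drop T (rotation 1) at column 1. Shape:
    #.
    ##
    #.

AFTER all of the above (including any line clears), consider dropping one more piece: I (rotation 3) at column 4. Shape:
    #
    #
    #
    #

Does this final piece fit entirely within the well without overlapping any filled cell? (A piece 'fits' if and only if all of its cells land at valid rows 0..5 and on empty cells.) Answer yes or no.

Drop 1: Z rot0 at col 4 lands with bottom-row=0; cleared 0 line(s) (total 0); column heights now [0 0 0 0 2 2 1], max=2
Drop 2: Z rot3 at col 4 lands with bottom-row=2; cleared 0 line(s) (total 0); column heights now [0 0 0 0 4 5 1], max=5
Drop 3: O rot2 at col 3 lands with bottom-row=4; cleared 0 line(s) (total 0); column heights now [0 0 0 6 6 5 1], max=6
Drop 4: J rot3 at col 0 lands with bottom-row=0; cleared 0 line(s) (total 0); column heights now [1 3 0 6 6 5 1], max=6
Drop 5: T rot1 at col 1 lands with bottom-row=3; cleared 0 line(s) (total 0); column heights now [1 6 5 6 6 5 1], max=6
Test piece I rot3 at col 4 (width 1): heights before test = [1 6 5 6 6 5 1]; fits = False

Answer: no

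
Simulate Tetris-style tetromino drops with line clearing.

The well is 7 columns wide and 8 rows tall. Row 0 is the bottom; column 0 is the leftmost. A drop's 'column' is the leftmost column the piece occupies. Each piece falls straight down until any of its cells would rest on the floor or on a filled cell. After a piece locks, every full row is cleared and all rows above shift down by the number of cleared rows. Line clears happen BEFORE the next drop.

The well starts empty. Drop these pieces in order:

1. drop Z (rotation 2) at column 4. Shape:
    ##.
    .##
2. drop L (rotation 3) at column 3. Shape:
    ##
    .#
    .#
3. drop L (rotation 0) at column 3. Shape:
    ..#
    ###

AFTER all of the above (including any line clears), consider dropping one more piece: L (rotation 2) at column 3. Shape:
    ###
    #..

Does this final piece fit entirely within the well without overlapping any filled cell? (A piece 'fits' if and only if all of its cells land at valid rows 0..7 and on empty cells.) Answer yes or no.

Answer: yes

Derivation:
Drop 1: Z rot2 at col 4 lands with bottom-row=0; cleared 0 line(s) (total 0); column heights now [0 0 0 0 2 2 1], max=2
Drop 2: L rot3 at col 3 lands with bottom-row=2; cleared 0 line(s) (total 0); column heights now [0 0 0 5 5 2 1], max=5
Drop 3: L rot0 at col 3 lands with bottom-row=5; cleared 0 line(s) (total 0); column heights now [0 0 0 6 6 7 1], max=7
Test piece L rot2 at col 3 (width 3): heights before test = [0 0 0 6 6 7 1]; fits = True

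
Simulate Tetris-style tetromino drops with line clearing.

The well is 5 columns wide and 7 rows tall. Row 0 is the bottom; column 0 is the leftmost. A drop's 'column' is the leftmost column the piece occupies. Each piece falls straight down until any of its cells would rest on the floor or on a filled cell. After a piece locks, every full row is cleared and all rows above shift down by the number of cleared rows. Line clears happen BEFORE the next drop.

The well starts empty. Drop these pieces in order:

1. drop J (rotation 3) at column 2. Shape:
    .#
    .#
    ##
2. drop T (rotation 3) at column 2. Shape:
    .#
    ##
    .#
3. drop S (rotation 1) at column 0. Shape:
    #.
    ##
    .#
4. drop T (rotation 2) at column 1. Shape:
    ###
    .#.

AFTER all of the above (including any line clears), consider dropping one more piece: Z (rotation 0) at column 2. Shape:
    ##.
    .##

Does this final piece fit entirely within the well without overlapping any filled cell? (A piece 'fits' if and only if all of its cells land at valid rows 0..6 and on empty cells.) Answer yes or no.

Answer: no

Derivation:
Drop 1: J rot3 at col 2 lands with bottom-row=0; cleared 0 line(s) (total 0); column heights now [0 0 1 3 0], max=3
Drop 2: T rot3 at col 2 lands with bottom-row=3; cleared 0 line(s) (total 0); column heights now [0 0 5 6 0], max=6
Drop 3: S rot1 at col 0 lands with bottom-row=0; cleared 0 line(s) (total 0); column heights now [3 2 5 6 0], max=6
Drop 4: T rot2 at col 1 lands with bottom-row=5; cleared 0 line(s) (total 0); column heights now [3 7 7 7 0], max=7
Test piece Z rot0 at col 2 (width 3): heights before test = [3 7 7 7 0]; fits = False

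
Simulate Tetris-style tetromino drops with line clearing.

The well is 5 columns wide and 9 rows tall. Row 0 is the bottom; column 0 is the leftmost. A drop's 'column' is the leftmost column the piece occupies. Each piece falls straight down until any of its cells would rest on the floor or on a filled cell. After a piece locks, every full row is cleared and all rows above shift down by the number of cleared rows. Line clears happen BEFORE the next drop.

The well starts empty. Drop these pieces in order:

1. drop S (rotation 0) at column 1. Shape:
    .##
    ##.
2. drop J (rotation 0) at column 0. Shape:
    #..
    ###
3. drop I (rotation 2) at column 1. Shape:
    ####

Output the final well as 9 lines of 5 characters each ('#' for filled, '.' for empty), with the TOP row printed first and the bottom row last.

Drop 1: S rot0 at col 1 lands with bottom-row=0; cleared 0 line(s) (total 0); column heights now [0 1 2 2 0], max=2
Drop 2: J rot0 at col 0 lands with bottom-row=2; cleared 0 line(s) (total 0); column heights now [4 3 3 2 0], max=4
Drop 3: I rot2 at col 1 lands with bottom-row=3; cleared 1 line(s) (total 1); column heights now [3 3 3 2 0], max=3

Answer: .....
.....
.....
.....
.....
.....
###..
..##.
.##..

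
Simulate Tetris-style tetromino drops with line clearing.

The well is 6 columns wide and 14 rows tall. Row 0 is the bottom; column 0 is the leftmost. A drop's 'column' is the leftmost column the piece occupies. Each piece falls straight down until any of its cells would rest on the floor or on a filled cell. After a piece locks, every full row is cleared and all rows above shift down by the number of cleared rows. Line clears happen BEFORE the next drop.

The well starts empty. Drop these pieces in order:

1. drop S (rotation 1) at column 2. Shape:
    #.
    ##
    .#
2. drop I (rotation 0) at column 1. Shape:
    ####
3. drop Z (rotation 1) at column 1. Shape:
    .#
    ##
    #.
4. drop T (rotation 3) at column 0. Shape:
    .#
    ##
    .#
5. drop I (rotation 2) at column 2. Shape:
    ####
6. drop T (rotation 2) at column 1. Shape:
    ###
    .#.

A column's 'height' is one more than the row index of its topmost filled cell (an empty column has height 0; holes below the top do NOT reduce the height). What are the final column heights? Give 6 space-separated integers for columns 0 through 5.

Answer: 0 9 9 9 4 0

Derivation:
Drop 1: S rot1 at col 2 lands with bottom-row=0; cleared 0 line(s) (total 0); column heights now [0 0 3 2 0 0], max=3
Drop 2: I rot0 at col 1 lands with bottom-row=3; cleared 0 line(s) (total 0); column heights now [0 4 4 4 4 0], max=4
Drop 3: Z rot1 at col 1 lands with bottom-row=4; cleared 0 line(s) (total 0); column heights now [0 6 7 4 4 0], max=7
Drop 4: T rot3 at col 0 lands with bottom-row=6; cleared 0 line(s) (total 0); column heights now [8 9 7 4 4 0], max=9
Drop 5: I rot2 at col 2 lands with bottom-row=7; cleared 1 line(s) (total 1); column heights now [0 8 7 4 4 0], max=8
Drop 6: T rot2 at col 1 lands with bottom-row=7; cleared 0 line(s) (total 1); column heights now [0 9 9 9 4 0], max=9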